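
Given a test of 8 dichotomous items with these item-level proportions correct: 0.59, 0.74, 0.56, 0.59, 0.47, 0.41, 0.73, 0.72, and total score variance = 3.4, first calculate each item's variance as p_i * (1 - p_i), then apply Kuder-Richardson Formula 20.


For each item, compute p_i * q_i:
  Item 1: 0.59 * 0.41 = 0.2419
  Item 2: 0.74 * 0.26 = 0.1924
  Item 3: 0.56 * 0.44 = 0.2464
  Item 4: 0.59 * 0.41 = 0.2419
  Item 5: 0.47 * 0.53 = 0.2491
  Item 6: 0.41 * 0.59 = 0.2419
  Item 7: 0.73 * 0.27 = 0.1971
  Item 8: 0.72 * 0.28 = 0.2016
Sum(p_i * q_i) = 0.2419 + 0.1924 + 0.2464 + 0.2419 + 0.2491 + 0.2419 + 0.1971 + 0.2016 = 1.8123
KR-20 = (k/(k-1)) * (1 - Sum(p_i*q_i) / Var_total)
= (8/7) * (1 - 1.8123/3.4)
= 1.1429 * 0.467
KR-20 = 0.5337

0.5337


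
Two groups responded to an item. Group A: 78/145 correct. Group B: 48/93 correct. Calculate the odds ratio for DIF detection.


Odds_A = 78/67 = 1.1642
Odds_B = 48/45 = 1.0667
OR = Odds_A / Odds_B = 1.1642 / 1.0667
Exactly, OR = (78 * 45) / (67 * 48) = 3510 / 3216
OR = 1.0914

1.0914


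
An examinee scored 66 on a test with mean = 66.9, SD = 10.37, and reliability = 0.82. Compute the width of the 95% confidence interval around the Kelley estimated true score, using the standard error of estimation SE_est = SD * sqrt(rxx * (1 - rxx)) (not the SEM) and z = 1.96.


True score estimate = 0.82*66 + 0.18*66.9 = 66.162
SE_est = SD * sqrt(rxx * (1 - rxx)) = 10.37 * sqrt(0.82 * 0.18) = 10.37 * sqrt(0.1476) = 3.984024
CI = T_est +/- z * SE_est, so width = 2 * z * SE_est = 2 * 1.96 * 3.984024
Width = 15.6174

15.6174


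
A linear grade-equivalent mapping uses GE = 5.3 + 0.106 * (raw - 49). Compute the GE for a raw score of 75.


raw - median = 75 - 49 = 26
slope * diff = 0.106 * 26 = 2.756
GE = 5.3 + 2.756
GE = 8.056

8.056


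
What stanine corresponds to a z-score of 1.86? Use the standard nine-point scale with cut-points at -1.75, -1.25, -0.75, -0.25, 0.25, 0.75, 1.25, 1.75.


Stanine boundaries: [-1.75, -1.25, -0.75, -0.25, 0.25, 0.75, 1.25, 1.75]
z = 1.86
Check each boundary:
  z >= -1.75 -> could be stanine 2
  z >= -1.25 -> could be stanine 3
  z >= -0.75 -> could be stanine 4
  z >= -0.25 -> could be stanine 5
  z >= 0.25 -> could be stanine 6
  z >= 0.75 -> could be stanine 7
  z >= 1.25 -> could be stanine 8
  z >= 1.75 -> could be stanine 9
Highest qualifying boundary gives stanine = 9

9


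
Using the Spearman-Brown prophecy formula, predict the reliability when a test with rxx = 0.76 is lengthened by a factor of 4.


r_new = (n * rxx) / (1 + (n-1) * rxx)
r_new = (4 * 0.76) / (1 + 3 * 0.76)
r_new = 3.04 / 3.28
r_new = 0.9268

0.9268


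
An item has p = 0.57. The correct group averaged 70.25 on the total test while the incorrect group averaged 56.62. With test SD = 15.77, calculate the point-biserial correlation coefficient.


q = 1 - p = 0.43
rpb = ((M1 - M0) / SD) * sqrt(p * q)
rpb = ((70.25 - 56.62) / 15.77) * sqrt(0.57 * 0.43)
rpb = 0.4279

0.4279


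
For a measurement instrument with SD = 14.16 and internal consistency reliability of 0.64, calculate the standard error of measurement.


SEM = SD * sqrt(1 - rxx)
SEM = 14.16 * sqrt(1 - 0.64)
SEM = 14.16 * sqrt(0.36) = 14.16 * 0.6
SEM = 8.496

8.496


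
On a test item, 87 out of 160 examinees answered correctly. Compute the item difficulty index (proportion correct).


Item difficulty p = number correct / total examinees
p = 87 / 160
p = 0.5437

0.5437


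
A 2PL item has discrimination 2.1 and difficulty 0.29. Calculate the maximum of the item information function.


For 2PL, max info at theta = b = 0.29
I_max = a^2 / 4 = 2.1^2 / 4
= 4.41 / 4
I_max = 1.1025

1.1025


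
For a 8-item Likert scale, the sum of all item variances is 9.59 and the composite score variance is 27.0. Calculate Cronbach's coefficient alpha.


alpha = (k/(k-1)) * (1 - sum(si^2)/s_total^2)
= (8/7) * (1 - 9.59/27.0)
alpha = 0.7369

0.7369


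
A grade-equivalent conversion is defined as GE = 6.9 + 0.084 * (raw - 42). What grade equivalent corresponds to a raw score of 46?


raw - median = 46 - 42 = 4
slope * diff = 0.084 * 4 = 0.336
GE = 6.9 + 0.336
GE = 7.236

7.236


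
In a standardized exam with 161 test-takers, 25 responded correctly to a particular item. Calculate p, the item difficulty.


Item difficulty p = number correct / total examinees
p = 25 / 161
p = 0.1553

0.1553


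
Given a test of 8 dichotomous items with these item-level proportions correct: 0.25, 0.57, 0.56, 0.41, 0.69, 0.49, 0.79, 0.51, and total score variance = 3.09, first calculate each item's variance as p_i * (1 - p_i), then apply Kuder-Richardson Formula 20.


For each item, compute p_i * q_i:
  Item 1: 0.25 * 0.75 = 0.1875
  Item 2: 0.57 * 0.43 = 0.2451
  Item 3: 0.56 * 0.44 = 0.2464
  Item 4: 0.41 * 0.59 = 0.2419
  Item 5: 0.69 * 0.31 = 0.2139
  Item 6: 0.49 * 0.51 = 0.2499
  Item 7: 0.79 * 0.21 = 0.1659
  Item 8: 0.51 * 0.49 = 0.2499
Sum(p_i * q_i) = 0.1875 + 0.2451 + 0.2464 + 0.2419 + 0.2139 + 0.2499 + 0.1659 + 0.2499 = 1.8005
KR-20 = (k/(k-1)) * (1 - Sum(p_i*q_i) / Var_total)
= (8/7) * (1 - 1.8005/3.09)
= 1.1429 * 0.4173
KR-20 = 0.4769

0.4769


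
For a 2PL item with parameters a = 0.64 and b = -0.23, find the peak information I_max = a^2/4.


For 2PL, max info at theta = b = -0.23
I_max = a^2 / 4 = 0.64^2 / 4
= 0.4096 / 4
I_max = 0.1024

0.1024


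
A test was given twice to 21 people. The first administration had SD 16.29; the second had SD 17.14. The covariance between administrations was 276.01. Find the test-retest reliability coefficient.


r = cov(X,Y) / (SD_X * SD_Y)
r = 276.01 / (16.29 * 17.14)
r = 276.01 / 279.2106
r = 0.9885

0.9885


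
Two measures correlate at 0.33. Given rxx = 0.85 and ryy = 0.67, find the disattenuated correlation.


r_corrected = rxy / sqrt(rxx * ryy)
= 0.33 / sqrt(0.85 * 0.67)
= 0.33 / sqrt(0.5695)
= 0.33 / 0.754652
r_corrected = 0.4373

0.4373


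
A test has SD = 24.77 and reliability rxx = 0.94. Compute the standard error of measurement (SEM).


SEM = SD * sqrt(1 - rxx)
SEM = 24.77 * sqrt(1 - 0.94)
SEM = 24.77 * sqrt(0.06) = 24.77 * 0.244949
SEM = 6.0674

6.0674


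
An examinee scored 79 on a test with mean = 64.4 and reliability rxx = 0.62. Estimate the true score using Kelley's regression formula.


T_est = rxx * X + (1 - rxx) * mean
T_est = 0.62 * 79 + 0.38 * 64.4
T_est = 48.98 + 24.472
T_est = 73.452

73.452


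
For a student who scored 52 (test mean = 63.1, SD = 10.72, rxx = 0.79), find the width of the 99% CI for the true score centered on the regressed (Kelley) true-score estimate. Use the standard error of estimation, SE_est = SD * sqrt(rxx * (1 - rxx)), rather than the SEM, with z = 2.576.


True score estimate = 0.79*52 + 0.21*63.1 = 54.331
SE_est = SD * sqrt(rxx * (1 - rxx)) = 10.72 * sqrt(0.79 * 0.21) = 10.72 * sqrt(0.1659) = 4.366344
CI = T_est +/- z * SE_est, so width = 2 * z * SE_est = 2 * 2.576 * 4.366344
Width = 22.4954

22.4954


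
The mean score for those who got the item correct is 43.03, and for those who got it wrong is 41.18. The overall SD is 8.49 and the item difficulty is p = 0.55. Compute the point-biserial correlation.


q = 1 - p = 0.45
rpb = ((M1 - M0) / SD) * sqrt(p * q)
rpb = ((43.03 - 41.18) / 8.49) * sqrt(0.55 * 0.45)
rpb = 0.1084

0.1084


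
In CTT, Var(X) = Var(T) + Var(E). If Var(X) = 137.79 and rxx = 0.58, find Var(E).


var_true = rxx * var_obs = 0.58 * 137.79 = 79.9182
var_error = var_obs - var_true
var_error = 137.79 - 79.9182
var_error = 57.8718

57.8718


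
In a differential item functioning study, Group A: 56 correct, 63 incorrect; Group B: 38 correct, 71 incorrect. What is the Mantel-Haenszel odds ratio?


Odds_A = 56/63 = 0.8889
Odds_B = 38/71 = 0.5352
OR = Odds_A / Odds_B = 0.8889 / 0.5352
Exactly, OR = (56 * 71) / (63 * 38) = 3976 / 2394
OR = 1.6608

1.6608


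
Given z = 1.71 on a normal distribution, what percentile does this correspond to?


CDF(z) = 0.5 * (1 + erf(z/sqrt(2)))
erf(1.2092) = 0.9127
CDF = 0.9564
Percentile rank = 0.9564 * 100 = 95.64

95.64


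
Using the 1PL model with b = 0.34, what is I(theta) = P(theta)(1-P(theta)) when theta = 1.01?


P = 1/(1+exp(-(1.01-0.34))) = 0.6615
I = P*(1-P) = 0.6615 * 0.3385
I = 0.2239

0.2239


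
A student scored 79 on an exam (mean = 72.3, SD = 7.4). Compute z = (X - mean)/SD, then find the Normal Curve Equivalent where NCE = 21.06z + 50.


z = (X - mean) / SD = (79 - 72.3) / 7.4
z = 6.7 / 7.4
z = 0.9054
NCE = NCE = 21.06z + 50
Carry z at full precision (z = 6.7 / 7.4) into the conversion:
NCE = 21.06 * (6.7 / 7.4) + 50 = 141.102 / 7.4 + 50
NCE = 19.0678 + 50
NCE = 69.0678

69.0678


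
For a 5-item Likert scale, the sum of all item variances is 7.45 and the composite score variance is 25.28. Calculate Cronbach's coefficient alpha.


alpha = (k/(k-1)) * (1 - sum(si^2)/s_total^2)
= (5/4) * (1 - 7.45/25.28)
alpha = 0.8816

0.8816


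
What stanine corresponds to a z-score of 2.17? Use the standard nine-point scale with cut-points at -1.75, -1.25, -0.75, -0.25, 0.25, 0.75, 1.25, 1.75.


Stanine boundaries: [-1.75, -1.25, -0.75, -0.25, 0.25, 0.75, 1.25, 1.75]
z = 2.17
Check each boundary:
  z >= -1.75 -> could be stanine 2
  z >= -1.25 -> could be stanine 3
  z >= -0.75 -> could be stanine 4
  z >= -0.25 -> could be stanine 5
  z >= 0.25 -> could be stanine 6
  z >= 0.75 -> could be stanine 7
  z >= 1.25 -> could be stanine 8
  z >= 1.75 -> could be stanine 9
Highest qualifying boundary gives stanine = 9

9


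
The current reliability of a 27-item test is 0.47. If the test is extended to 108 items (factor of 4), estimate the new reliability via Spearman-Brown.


r_new = (n * rxx) / (1 + (n-1) * rxx)
r_new = (4 * 0.47) / (1 + 3 * 0.47)
r_new = 1.88 / 2.41
r_new = 0.7801

0.7801


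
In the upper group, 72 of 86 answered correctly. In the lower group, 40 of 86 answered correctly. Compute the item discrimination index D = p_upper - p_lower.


p_upper = 72/86 = 0.8372
p_lower = 40/86 = 0.4651
D = 0.8372 - 0.4651 = 0.3721

0.3721


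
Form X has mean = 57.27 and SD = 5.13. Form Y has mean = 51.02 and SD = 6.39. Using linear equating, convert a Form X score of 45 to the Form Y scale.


slope = SD_Y / SD_X = 6.39 / 5.13 ~ 1.2456
intercept = mean_Y - slope * mean_X = 51.02 - (6.39 / 5.13) * 57.27 ~ -20.3163
Y = slope * X + intercept. To avoid rounding drift from the rounded slope/intercept, evaluate the equivalent form Y = mean_Y + SD_Y * (X - mean_X) / SD_X at full precision:
Y = 51.02 + 6.39 * (45 - 57.27) / 5.13
Y = 51.02 - 6.39 * 12.27 / 5.13
Y = 51.02 - 78.4053 / 5.13
Y = 51.02 - 15.2837
Y = 35.7363

35.7363


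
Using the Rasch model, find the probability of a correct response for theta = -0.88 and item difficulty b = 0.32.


theta - b = -0.88 - 0.32 = -1.2
exp(-(theta - b)) = exp(1.2) = 3.3201
P = 1 / (1 + 3.3201)
P = 0.2315

0.2315


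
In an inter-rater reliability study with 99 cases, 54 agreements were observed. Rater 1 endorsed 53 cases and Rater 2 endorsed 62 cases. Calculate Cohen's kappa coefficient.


P_o = 54/99 = 0.545455
P_e = (53*62 + 46*37) / 9801 = 0.508928
kappa = (P_o - P_e) / (1 - P_e)
kappa = (0.545455 - 0.508928) / (1 - 0.508928)
kappa = 0.0744

0.0744


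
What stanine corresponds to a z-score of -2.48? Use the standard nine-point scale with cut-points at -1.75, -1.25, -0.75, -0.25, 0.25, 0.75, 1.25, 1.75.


Stanine boundaries: [-1.75, -1.25, -0.75, -0.25, 0.25, 0.75, 1.25, 1.75]
z = -2.48
Check each boundary:
  z < -1.75
  z < -1.25
  z < -0.75
  z < -0.25
  z < 0.25
  z < 0.75
  z < 1.25
  z < 1.75
Highest qualifying boundary gives stanine = 1

1


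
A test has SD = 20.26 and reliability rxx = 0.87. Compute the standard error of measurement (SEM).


SEM = SD * sqrt(1 - rxx)
SEM = 20.26 * sqrt(1 - 0.87)
SEM = 20.26 * sqrt(0.13) = 20.26 * 0.360555
SEM = 7.3048

7.3048


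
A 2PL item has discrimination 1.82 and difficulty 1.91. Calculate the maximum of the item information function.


For 2PL, max info at theta = b = 1.91
I_max = a^2 / 4 = 1.82^2 / 4
= 3.3124 / 4
I_max = 0.8281

0.8281


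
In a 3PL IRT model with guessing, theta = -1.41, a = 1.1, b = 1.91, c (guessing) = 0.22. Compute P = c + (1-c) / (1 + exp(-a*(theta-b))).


logit = 1.1*(-1.41 - 1.91) = -3.652
P* = 1/(1 + exp(--3.652)) = 0.0253
P = 0.22 + (1 - 0.22) * 0.0253
P = 0.2397

0.2397


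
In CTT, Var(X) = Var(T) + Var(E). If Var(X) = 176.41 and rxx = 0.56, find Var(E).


var_true = rxx * var_obs = 0.56 * 176.41 = 98.7896
var_error = var_obs - var_true
var_error = 176.41 - 98.7896
var_error = 77.6204

77.6204


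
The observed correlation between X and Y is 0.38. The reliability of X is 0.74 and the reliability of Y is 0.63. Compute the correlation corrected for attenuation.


r_corrected = rxy / sqrt(rxx * ryy)
= 0.38 / sqrt(0.74 * 0.63)
= 0.38 / sqrt(0.4662)
= 0.38 / 0.682788
r_corrected = 0.5565

0.5565


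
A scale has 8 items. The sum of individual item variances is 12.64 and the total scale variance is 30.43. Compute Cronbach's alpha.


alpha = (k/(k-1)) * (1 - sum(si^2)/s_total^2)
= (8/7) * (1 - 12.64/30.43)
alpha = 0.6681

0.6681


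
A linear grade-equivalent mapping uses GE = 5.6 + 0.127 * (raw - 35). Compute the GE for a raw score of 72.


raw - median = 72 - 35 = 37
slope * diff = 0.127 * 37 = 4.699
GE = 5.6 + 4.699
GE = 10.299

10.299


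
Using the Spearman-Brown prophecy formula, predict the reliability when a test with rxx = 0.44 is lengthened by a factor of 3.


r_new = (n * rxx) / (1 + (n-1) * rxx)
r_new = (3 * 0.44) / (1 + 2 * 0.44)
r_new = 1.32 / 1.88
r_new = 0.7021

0.7021


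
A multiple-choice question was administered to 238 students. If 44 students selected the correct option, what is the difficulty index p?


Item difficulty p = number correct / total examinees
p = 44 / 238
p = 0.1849

0.1849


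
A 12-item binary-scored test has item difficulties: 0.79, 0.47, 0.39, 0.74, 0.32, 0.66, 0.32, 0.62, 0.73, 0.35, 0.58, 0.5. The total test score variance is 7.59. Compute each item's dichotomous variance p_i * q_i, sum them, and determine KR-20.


For each item, compute p_i * q_i:
  Item 1: 0.79 * 0.21 = 0.1659
  Item 2: 0.47 * 0.53 = 0.2491
  Item 3: 0.39 * 0.61 = 0.2379
  Item 4: 0.74 * 0.26 = 0.1924
  Item 5: 0.32 * 0.68 = 0.2176
  Item 6: 0.66 * 0.34 = 0.2244
  Item 7: 0.32 * 0.68 = 0.2176
  Item 8: 0.62 * 0.38 = 0.2356
  Item 9: 0.73 * 0.27 = 0.1971
  Item 10: 0.35 * 0.65 = 0.2275
  Item 11: 0.58 * 0.42 = 0.2436
  Item 12: 0.5 * 0.5 = 0.25
Sum(p_i * q_i) = 0.1659 + 0.2491 + 0.2379 + 0.1924 + 0.2176 + 0.2244 + 0.2176 + 0.2356 + 0.1971 + 0.2275 + 0.2436 + 0.25 = 2.6587
KR-20 = (k/(k-1)) * (1 - Sum(p_i*q_i) / Var_total)
= (12/11) * (1 - 2.6587/7.59)
= 1.0909 * 0.6497
KR-20 = 0.7088

0.7088


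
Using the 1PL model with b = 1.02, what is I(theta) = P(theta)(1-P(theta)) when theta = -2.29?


P = 1/(1+exp(-(-2.29-1.02))) = 0.0352
I = P*(1-P) = 0.0352 * 0.9648
I = 0.034

0.034


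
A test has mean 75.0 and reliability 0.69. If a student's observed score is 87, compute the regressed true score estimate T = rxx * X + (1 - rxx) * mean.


T_est = rxx * X + (1 - rxx) * mean
T_est = 0.69 * 87 + 0.31 * 75.0
T_est = 60.03 + 23.25
T_est = 83.28

83.28


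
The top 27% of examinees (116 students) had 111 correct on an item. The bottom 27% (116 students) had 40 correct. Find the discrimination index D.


p_upper = 111/116 = 0.9569
p_lower = 40/116 = 0.3448
D = 0.9569 - 0.3448 = 0.6121

0.6121


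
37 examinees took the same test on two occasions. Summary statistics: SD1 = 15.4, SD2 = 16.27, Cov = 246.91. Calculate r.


r = cov(X,Y) / (SD_X * SD_Y)
r = 246.91 / (15.4 * 16.27)
r = 246.91 / 250.558
r = 0.9854

0.9854


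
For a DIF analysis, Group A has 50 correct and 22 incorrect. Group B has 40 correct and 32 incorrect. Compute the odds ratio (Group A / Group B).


Odds_A = 50/22 = 2.2727
Odds_B = 40/32 = 1.25
OR = Odds_A / Odds_B = 2.2727 / 1.25
Exactly, OR = (50 * 32) / (22 * 40) = 1600 / 880
OR = 1.8182

1.8182


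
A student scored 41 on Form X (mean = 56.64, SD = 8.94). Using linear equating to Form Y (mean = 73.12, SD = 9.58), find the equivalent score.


slope = SD_Y / SD_X = 9.58 / 8.94 ~ 1.0716
intercept = mean_Y - slope * mean_X = 73.12 - (9.58 / 8.94) * 56.64 ~ 12.4252
Y = slope * X + intercept. To avoid rounding drift from the rounded slope/intercept, evaluate the equivalent form Y = mean_Y + SD_Y * (X - mean_X) / SD_X at full precision:
Y = 73.12 + 9.58 * (41 - 56.64) / 8.94
Y = 73.12 - 9.58 * 15.64 / 8.94
Y = 73.12 - 149.8312 / 8.94
Y = 73.12 - 16.7596
Y = 56.3604

56.3604


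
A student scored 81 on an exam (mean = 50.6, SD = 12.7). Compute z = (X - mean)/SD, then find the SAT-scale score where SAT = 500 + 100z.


z = (X - mean) / SD = (81 - 50.6) / 12.7
z = 30.4 / 12.7
z = 2.3937
SAT-scale = SAT = 500 + 100z
Carry z at full precision (z = 30.4 / 12.7) into the conversion:
SAT-scale = 500 + 100 * (30.4 / 12.7) = 500 + 3040 / 12.7
SAT-scale = 500 + 239.3701
SAT-scale = 739.3701

739.3701


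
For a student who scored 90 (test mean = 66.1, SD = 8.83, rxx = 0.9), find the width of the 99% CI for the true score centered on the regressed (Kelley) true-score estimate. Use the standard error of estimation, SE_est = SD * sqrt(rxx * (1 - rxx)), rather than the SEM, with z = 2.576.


True score estimate = 0.9*90 + 0.1*66.1 = 87.61
SE_est = SD * sqrt(rxx * (1 - rxx)) = 8.83 * sqrt(0.9 * 0.1) = 8.83 * sqrt(0.09) = 2.649
CI = T_est +/- z * SE_est, so width = 2 * z * SE_est = 2 * 2.576 * 2.649
Width = 13.6476

13.6476


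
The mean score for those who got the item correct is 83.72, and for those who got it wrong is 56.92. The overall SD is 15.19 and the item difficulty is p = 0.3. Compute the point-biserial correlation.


q = 1 - p = 0.7
rpb = ((M1 - M0) / SD) * sqrt(p * q)
rpb = ((83.72 - 56.92) / 15.19) * sqrt(0.3 * 0.7)
rpb = 0.8085

0.8085


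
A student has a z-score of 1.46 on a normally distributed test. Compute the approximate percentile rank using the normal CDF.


CDF(z) = 0.5 * (1 + erf(z/sqrt(2)))
erf(1.0324) = 0.8557
CDF = 0.9279
Percentile rank = 0.9279 * 100 = 92.79

92.79


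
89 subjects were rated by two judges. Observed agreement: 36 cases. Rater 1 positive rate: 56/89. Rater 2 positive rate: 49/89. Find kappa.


P_o = 36/89 = 0.404494
P_e = (56*49 + 33*40) / 7921 = 0.513067
kappa = (P_o - P_e) / (1 - P_e)
kappa = (0.404494 - 0.513067) / (1 - 0.513067)
kappa = -0.223

-0.223


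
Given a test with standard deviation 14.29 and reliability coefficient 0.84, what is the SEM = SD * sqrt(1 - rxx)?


SEM = SD * sqrt(1 - rxx)
SEM = 14.29 * sqrt(1 - 0.84)
SEM = 14.29 * sqrt(0.16) = 14.29 * 0.4
SEM = 5.716

5.716


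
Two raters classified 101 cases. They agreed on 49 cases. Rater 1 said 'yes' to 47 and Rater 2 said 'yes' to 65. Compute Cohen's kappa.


P_o = 49/101 = 0.485149
P_e = (47*65 + 54*36) / 10201 = 0.49005
kappa = (P_o - P_e) / (1 - P_e)
kappa = (0.485149 - 0.49005) / (1 - 0.49005)
kappa = -0.0096

-0.0096


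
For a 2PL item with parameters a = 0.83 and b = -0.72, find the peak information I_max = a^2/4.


For 2PL, max info at theta = b = -0.72
I_max = a^2 / 4 = 0.83^2 / 4
= 0.6889 / 4
I_max = 0.1722

0.1722


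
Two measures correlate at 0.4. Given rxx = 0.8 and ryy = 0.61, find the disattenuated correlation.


r_corrected = rxy / sqrt(rxx * ryy)
= 0.4 / sqrt(0.8 * 0.61)
= 0.4 / sqrt(0.488)
= 0.4 / 0.69857
r_corrected = 0.5726

0.5726


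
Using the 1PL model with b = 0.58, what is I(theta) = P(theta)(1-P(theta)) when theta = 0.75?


P = 1/(1+exp(-(0.75-0.58))) = 0.5424
I = P*(1-P) = 0.5424 * 0.4576
I = 0.2482

0.2482


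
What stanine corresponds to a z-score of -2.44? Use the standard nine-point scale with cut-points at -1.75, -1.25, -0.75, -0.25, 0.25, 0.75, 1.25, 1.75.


Stanine boundaries: [-1.75, -1.25, -0.75, -0.25, 0.25, 0.75, 1.25, 1.75]
z = -2.44
Check each boundary:
  z < -1.75
  z < -1.25
  z < -0.75
  z < -0.25
  z < 0.25
  z < 0.75
  z < 1.25
  z < 1.75
Highest qualifying boundary gives stanine = 1

1


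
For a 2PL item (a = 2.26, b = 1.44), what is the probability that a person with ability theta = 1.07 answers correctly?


a*(theta - b) = 2.26 * (1.07 - 1.44) = -0.8362
exp(--0.8362) = 2.3076
P = 1 / (1 + 2.3076)
P = 0.3023

0.3023


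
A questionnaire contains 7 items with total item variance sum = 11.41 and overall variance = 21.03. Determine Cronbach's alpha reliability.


alpha = (k/(k-1)) * (1 - sum(si^2)/s_total^2)
= (7/6) * (1 - 11.41/21.03)
alpha = 0.5337

0.5337


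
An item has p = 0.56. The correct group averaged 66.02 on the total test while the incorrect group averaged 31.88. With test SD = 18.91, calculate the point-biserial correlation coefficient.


q = 1 - p = 0.44
rpb = ((M1 - M0) / SD) * sqrt(p * q)
rpb = ((66.02 - 31.88) / 18.91) * sqrt(0.56 * 0.44)
rpb = 0.8962

0.8962


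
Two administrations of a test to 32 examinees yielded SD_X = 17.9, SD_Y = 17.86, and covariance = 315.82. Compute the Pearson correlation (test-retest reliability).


r = cov(X,Y) / (SD_X * SD_Y)
r = 315.82 / (17.9 * 17.86)
r = 315.82 / 319.694
r = 0.9879

0.9879


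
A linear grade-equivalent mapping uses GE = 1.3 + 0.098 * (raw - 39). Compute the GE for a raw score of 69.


raw - median = 69 - 39 = 30
slope * diff = 0.098 * 30 = 2.94
GE = 1.3 + 2.94
GE = 4.24

4.24


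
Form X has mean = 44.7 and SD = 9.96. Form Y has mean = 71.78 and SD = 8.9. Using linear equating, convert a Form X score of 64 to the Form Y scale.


slope = SD_Y / SD_X = 8.9 / 9.96 ~ 0.8936
intercept = mean_Y - slope * mean_X = 71.78 - (8.9 / 9.96) * 44.7 ~ 31.8372
Y = slope * X + intercept. To avoid rounding drift from the rounded slope/intercept, evaluate the equivalent form Y = mean_Y + SD_Y * (X - mean_X) / SD_X at full precision:
Y = 71.78 + 8.9 * (64 - 44.7) / 9.96
Y = 71.78 + 8.9 * 19.3 / 9.96
Y = 71.78 + 171.77 / 9.96
Y = 71.78 + 17.246
Y = 89.026

89.026


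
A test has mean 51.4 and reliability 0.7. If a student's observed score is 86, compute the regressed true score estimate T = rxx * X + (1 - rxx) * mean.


T_est = rxx * X + (1 - rxx) * mean
T_est = 0.7 * 86 + 0.3 * 51.4
T_est = 60.2 + 15.42
T_est = 75.62

75.62


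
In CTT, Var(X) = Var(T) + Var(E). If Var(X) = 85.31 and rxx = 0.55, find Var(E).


var_true = rxx * var_obs = 0.55 * 85.31 = 46.9205
var_error = var_obs - var_true
var_error = 85.31 - 46.9205
var_error = 38.3895

38.3895


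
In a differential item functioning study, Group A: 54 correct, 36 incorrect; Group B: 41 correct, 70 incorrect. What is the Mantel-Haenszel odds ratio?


Odds_A = 54/36 = 1.5
Odds_B = 41/70 = 0.5857
OR = Odds_A / Odds_B = 1.5 / 0.5857
Exactly, OR = (54 * 70) / (36 * 41) = 3780 / 1476
OR = 2.561

2.561


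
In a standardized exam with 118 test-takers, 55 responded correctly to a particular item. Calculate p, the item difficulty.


Item difficulty p = number correct / total examinees
p = 55 / 118
p = 0.4661

0.4661


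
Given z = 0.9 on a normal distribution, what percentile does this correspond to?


CDF(z) = 0.5 * (1 + erf(z/sqrt(2)))
erf(0.6364) = 0.6319
CDF = 0.8159
Percentile rank = 0.8159 * 100 = 81.59

81.59


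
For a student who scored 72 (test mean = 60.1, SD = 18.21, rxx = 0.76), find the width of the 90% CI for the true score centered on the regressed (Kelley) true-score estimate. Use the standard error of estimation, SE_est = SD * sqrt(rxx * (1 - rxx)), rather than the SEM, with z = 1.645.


True score estimate = 0.76*72 + 0.24*60.1 = 69.144
SE_est = SD * sqrt(rxx * (1 - rxx)) = 18.21 * sqrt(0.76 * 0.24) = 18.21 * sqrt(0.1824) = 7.777184
CI = T_est +/- z * SE_est, so width = 2 * z * SE_est = 2 * 1.645 * 7.777184
Width = 25.5869

25.5869


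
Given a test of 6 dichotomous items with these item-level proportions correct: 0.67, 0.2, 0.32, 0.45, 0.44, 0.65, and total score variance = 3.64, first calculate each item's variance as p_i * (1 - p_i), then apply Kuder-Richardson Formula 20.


For each item, compute p_i * q_i:
  Item 1: 0.67 * 0.33 = 0.2211
  Item 2: 0.2 * 0.8 = 0.16
  Item 3: 0.32 * 0.68 = 0.2176
  Item 4: 0.45 * 0.55 = 0.2475
  Item 5: 0.44 * 0.56 = 0.2464
  Item 6: 0.65 * 0.35 = 0.2275
Sum(p_i * q_i) = 0.2211 + 0.16 + 0.2176 + 0.2475 + 0.2464 + 0.2275 = 1.3201
KR-20 = (k/(k-1)) * (1 - Sum(p_i*q_i) / Var_total)
= (6/5) * (1 - 1.3201/3.64)
= 1.2 * 0.6373
KR-20 = 0.7648

0.7648


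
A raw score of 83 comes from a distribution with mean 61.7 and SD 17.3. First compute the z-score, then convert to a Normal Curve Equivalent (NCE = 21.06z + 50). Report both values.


z = (X - mean) / SD = (83 - 61.7) / 17.3
z = 21.3 / 17.3
z = 1.2312
NCE = NCE = 21.06z + 50
Carry z at full precision (z = 21.3 / 17.3) into the conversion:
NCE = 21.06 * (21.3 / 17.3) + 50 = 448.578 / 17.3 + 50
NCE = 25.9294 + 50
NCE = 75.9294

75.9294


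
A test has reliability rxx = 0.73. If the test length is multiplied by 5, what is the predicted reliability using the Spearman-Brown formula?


r_new = (n * rxx) / (1 + (n-1) * rxx)
r_new = (5 * 0.73) / (1 + 4 * 0.73)
r_new = 3.65 / 3.92
r_new = 0.9311

0.9311


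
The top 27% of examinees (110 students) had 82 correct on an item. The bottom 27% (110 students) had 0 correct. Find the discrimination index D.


p_upper = 82/110 = 0.7455
p_lower = 0/110 = 0.0
D = 0.7455 - 0.0 = 0.7455

0.7455


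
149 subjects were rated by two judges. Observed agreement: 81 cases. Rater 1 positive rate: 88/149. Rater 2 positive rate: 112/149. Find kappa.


P_o = 81/149 = 0.543624
P_e = (88*112 + 61*37) / 22201 = 0.545606
kappa = (P_o - P_e) / (1 - P_e)
kappa = (0.543624 - 0.545606) / (1 - 0.545606)
kappa = -0.0044

-0.0044


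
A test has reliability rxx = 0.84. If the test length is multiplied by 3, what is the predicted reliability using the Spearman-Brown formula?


r_new = (n * rxx) / (1 + (n-1) * rxx)
r_new = (3 * 0.84) / (1 + 2 * 0.84)
r_new = 2.52 / 2.68
r_new = 0.9403

0.9403


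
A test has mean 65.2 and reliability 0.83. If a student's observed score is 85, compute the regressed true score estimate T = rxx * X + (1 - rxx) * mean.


T_est = rxx * X + (1 - rxx) * mean
T_est = 0.83 * 85 + 0.17 * 65.2
T_est = 70.55 + 11.084
T_est = 81.634

81.634


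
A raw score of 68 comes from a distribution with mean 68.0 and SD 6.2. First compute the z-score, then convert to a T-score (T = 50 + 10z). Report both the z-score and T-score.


z = (X - mean) / SD = (68 - 68.0) / 6.2
z = 0.0 / 6.2
z = 0.0
T-score = T = 50 + 10z
Carry z at full precision (z = 0.0 / 6.2) into the conversion:
T-score = 50 + 10 * (0.0 / 6.2) = 50 + 0 / 6.2
T-score = 50 + 0.0
T-score = 50.0

50.0


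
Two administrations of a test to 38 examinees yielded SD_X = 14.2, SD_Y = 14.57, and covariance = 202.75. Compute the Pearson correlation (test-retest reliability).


r = cov(X,Y) / (SD_X * SD_Y)
r = 202.75 / (14.2 * 14.57)
r = 202.75 / 206.894
r = 0.98

0.98


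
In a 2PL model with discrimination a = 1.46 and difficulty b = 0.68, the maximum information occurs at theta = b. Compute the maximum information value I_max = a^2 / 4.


For 2PL, max info at theta = b = 0.68
I_max = a^2 / 4 = 1.46^2 / 4
= 2.1316 / 4
I_max = 0.5329

0.5329


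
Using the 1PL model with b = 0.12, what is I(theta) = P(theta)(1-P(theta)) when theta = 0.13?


P = 1/(1+exp(-(0.13-0.12))) = 0.5025
I = P*(1-P) = 0.5025 * 0.4975
I = 0.25

0.25


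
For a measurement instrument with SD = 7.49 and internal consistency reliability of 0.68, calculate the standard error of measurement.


SEM = SD * sqrt(1 - rxx)
SEM = 7.49 * sqrt(1 - 0.68)
SEM = 7.49 * sqrt(0.32) = 7.49 * 0.565685
SEM = 4.237

4.237


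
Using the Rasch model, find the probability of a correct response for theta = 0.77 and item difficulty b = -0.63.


theta - b = 0.77 - -0.63 = 1.4
exp(-(theta - b)) = exp(-1.4) = 0.2466
P = 1 / (1 + 0.2466)
P = 0.8022

0.8022


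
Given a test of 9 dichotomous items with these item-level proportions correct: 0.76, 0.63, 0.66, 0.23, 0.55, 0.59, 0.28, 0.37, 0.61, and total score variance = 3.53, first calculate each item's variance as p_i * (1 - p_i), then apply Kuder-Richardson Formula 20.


For each item, compute p_i * q_i:
  Item 1: 0.76 * 0.24 = 0.1824
  Item 2: 0.63 * 0.37 = 0.2331
  Item 3: 0.66 * 0.34 = 0.2244
  Item 4: 0.23 * 0.77 = 0.1771
  Item 5: 0.55 * 0.45 = 0.2475
  Item 6: 0.59 * 0.41 = 0.2419
  Item 7: 0.28 * 0.72 = 0.2016
  Item 8: 0.37 * 0.63 = 0.2331
  Item 9: 0.61 * 0.39 = 0.2379
Sum(p_i * q_i) = 0.1824 + 0.2331 + 0.2244 + 0.1771 + 0.2475 + 0.2419 + 0.2016 + 0.2331 + 0.2379 = 1.979
KR-20 = (k/(k-1)) * (1 - Sum(p_i*q_i) / Var_total)
= (9/8) * (1 - 1.979/3.53)
= 1.125 * 0.4394
KR-20 = 0.4943

0.4943


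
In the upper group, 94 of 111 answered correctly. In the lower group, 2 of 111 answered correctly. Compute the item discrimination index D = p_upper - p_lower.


p_upper = 94/111 = 0.8468
p_lower = 2/111 = 0.018
D = 0.8468 - 0.018 = 0.8288

0.8288


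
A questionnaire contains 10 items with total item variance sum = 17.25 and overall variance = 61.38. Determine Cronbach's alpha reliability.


alpha = (k/(k-1)) * (1 - sum(si^2)/s_total^2)
= (10/9) * (1 - 17.25/61.38)
alpha = 0.7988

0.7988


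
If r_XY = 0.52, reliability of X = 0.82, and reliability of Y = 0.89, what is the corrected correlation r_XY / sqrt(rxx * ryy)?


r_corrected = rxy / sqrt(rxx * ryy)
= 0.52 / sqrt(0.82 * 0.89)
= 0.52 / sqrt(0.7298)
= 0.52 / 0.854283
r_corrected = 0.6087

0.6087


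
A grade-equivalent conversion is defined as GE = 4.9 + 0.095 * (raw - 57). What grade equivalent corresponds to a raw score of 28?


raw - median = 28 - 57 = -29
slope * diff = 0.095 * -29 = -2.755
GE = 4.9 + -2.755
GE = 2.145

2.145


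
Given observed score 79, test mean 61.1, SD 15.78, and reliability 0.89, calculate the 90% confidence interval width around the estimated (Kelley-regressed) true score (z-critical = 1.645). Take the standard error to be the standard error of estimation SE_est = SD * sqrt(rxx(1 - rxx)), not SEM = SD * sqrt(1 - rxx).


True score estimate = 0.89*79 + 0.11*61.1 = 77.031
SE_est = SD * sqrt(rxx * (1 - rxx)) = 15.78 * sqrt(0.89 * 0.11) = 15.78 * sqrt(0.0979) = 4.9374
CI = T_est +/- z * SE_est, so width = 2 * z * SE_est = 2 * 1.645 * 4.9374
Width = 16.244

16.244


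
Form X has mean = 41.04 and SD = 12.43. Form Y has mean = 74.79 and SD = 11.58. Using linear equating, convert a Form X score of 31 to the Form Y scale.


slope = SD_Y / SD_X = 11.58 / 12.43 ~ 0.9316
intercept = mean_Y - slope * mean_X = 74.79 - (11.58 / 12.43) * 41.04 ~ 36.5564
Y = slope * X + intercept. To avoid rounding drift from the rounded slope/intercept, evaluate the equivalent form Y = mean_Y + SD_Y * (X - mean_X) / SD_X at full precision:
Y = 74.79 + 11.58 * (31 - 41.04) / 12.43
Y = 74.79 - 11.58 * 10.04 / 12.43
Y = 74.79 - 116.2632 / 12.43
Y = 74.79 - 9.3534
Y = 65.4366

65.4366


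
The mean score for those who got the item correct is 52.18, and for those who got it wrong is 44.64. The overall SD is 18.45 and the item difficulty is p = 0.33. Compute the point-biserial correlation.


q = 1 - p = 0.67
rpb = ((M1 - M0) / SD) * sqrt(p * q)
rpb = ((52.18 - 44.64) / 18.45) * sqrt(0.33 * 0.67)
rpb = 0.1922

0.1922


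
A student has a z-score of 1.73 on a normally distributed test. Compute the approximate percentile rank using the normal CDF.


CDF(z) = 0.5 * (1 + erf(z/sqrt(2)))
erf(1.2233) = 0.9164
CDF = 0.9582
Percentile rank = 0.9582 * 100 = 95.82

95.82


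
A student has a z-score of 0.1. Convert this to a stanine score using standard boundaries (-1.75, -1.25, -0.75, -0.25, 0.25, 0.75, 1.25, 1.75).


Stanine boundaries: [-1.75, -1.25, -0.75, -0.25, 0.25, 0.75, 1.25, 1.75]
z = 0.1
Check each boundary:
  z >= -1.75 -> could be stanine 2
  z >= -1.25 -> could be stanine 3
  z >= -0.75 -> could be stanine 4
  z >= -0.25 -> could be stanine 5
  z < 0.25
  z < 0.75
  z < 1.25
  z < 1.75
Highest qualifying boundary gives stanine = 5

5


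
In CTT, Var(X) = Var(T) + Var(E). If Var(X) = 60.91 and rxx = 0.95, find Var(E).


var_true = rxx * var_obs = 0.95 * 60.91 = 57.8645
var_error = var_obs - var_true
var_error = 60.91 - 57.8645
var_error = 3.0455

3.0455


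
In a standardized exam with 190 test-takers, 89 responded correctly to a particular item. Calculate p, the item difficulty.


Item difficulty p = number correct / total examinees
p = 89 / 190
p = 0.4684

0.4684


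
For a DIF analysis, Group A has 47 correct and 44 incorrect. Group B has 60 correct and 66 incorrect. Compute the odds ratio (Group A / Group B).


Odds_A = 47/44 = 1.0682
Odds_B = 60/66 = 0.9091
OR = Odds_A / Odds_B = 1.0682 / 0.9091
Exactly, OR = (47 * 66) / (44 * 60) = 3102 / 2640
OR = 1.175

1.175


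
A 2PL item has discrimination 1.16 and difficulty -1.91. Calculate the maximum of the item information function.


For 2PL, max info at theta = b = -1.91
I_max = a^2 / 4 = 1.16^2 / 4
= 1.3456 / 4
I_max = 0.3364

0.3364


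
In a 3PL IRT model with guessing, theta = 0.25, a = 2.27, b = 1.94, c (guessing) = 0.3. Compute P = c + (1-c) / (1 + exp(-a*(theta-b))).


logit = 2.27*(0.25 - 1.94) = -3.8363
P* = 1/(1 + exp(--3.8363)) = 0.0211
P = 0.3 + (1 - 0.3) * 0.0211
P = 0.3148

0.3148


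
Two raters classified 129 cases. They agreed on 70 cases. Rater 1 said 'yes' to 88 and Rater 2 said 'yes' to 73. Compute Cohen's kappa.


P_o = 70/129 = 0.542636
P_e = (88*73 + 41*56) / 16641 = 0.524007
kappa = (P_o - P_e) / (1 - P_e)
kappa = (0.542636 - 0.524007) / (1 - 0.524007)
kappa = 0.0391

0.0391


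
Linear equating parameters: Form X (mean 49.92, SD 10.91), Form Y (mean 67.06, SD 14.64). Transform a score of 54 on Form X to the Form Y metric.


slope = SD_Y / SD_X = 14.64 / 10.91 ~ 1.3419
intercept = mean_Y - slope * mean_X = 67.06 - (14.64 / 10.91) * 49.92 ~ 0.0729
Y = slope * X + intercept. To avoid rounding drift from the rounded slope/intercept, evaluate the equivalent form Y = mean_Y + SD_Y * (X - mean_X) / SD_X at full precision:
Y = 67.06 + 14.64 * (54 - 49.92) / 10.91
Y = 67.06 + 14.64 * 4.08 / 10.91
Y = 67.06 + 59.7312 / 10.91
Y = 67.06 + 5.4749
Y = 72.5349

72.5349


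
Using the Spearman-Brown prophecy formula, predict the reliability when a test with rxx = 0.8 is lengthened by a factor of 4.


r_new = (n * rxx) / (1 + (n-1) * rxx)
r_new = (4 * 0.8) / (1 + 3 * 0.8)
r_new = 3.2 / 3.4
r_new = 0.9412

0.9412


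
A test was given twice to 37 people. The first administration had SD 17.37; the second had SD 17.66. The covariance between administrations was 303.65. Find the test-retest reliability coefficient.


r = cov(X,Y) / (SD_X * SD_Y)
r = 303.65 / (17.37 * 17.66)
r = 303.65 / 306.7542
r = 0.9899

0.9899


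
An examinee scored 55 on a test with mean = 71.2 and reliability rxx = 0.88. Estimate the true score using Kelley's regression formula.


T_est = rxx * X + (1 - rxx) * mean
T_est = 0.88 * 55 + 0.12 * 71.2
T_est = 48.4 + 8.544
T_est = 56.944

56.944


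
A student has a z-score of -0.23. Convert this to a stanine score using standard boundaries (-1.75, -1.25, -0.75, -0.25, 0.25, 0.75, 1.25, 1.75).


Stanine boundaries: [-1.75, -1.25, -0.75, -0.25, 0.25, 0.75, 1.25, 1.75]
z = -0.23
Check each boundary:
  z >= -1.75 -> could be stanine 2
  z >= -1.25 -> could be stanine 3
  z >= -0.75 -> could be stanine 4
  z >= -0.25 -> could be stanine 5
  z < 0.25
  z < 0.75
  z < 1.25
  z < 1.75
Highest qualifying boundary gives stanine = 5

5


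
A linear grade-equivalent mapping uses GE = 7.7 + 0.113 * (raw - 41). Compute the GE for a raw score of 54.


raw - median = 54 - 41 = 13
slope * diff = 0.113 * 13 = 1.469
GE = 7.7 + 1.469
GE = 9.169

9.169


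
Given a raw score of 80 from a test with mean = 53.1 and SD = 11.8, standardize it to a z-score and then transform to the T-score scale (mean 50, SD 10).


z = (X - mean) / SD = (80 - 53.1) / 11.8
z = 26.9 / 11.8
z = 2.2797
T-score = T = 50 + 10z
Carry z at full precision (z = 26.9 / 11.8) into the conversion:
T-score = 50 + 10 * (26.9 / 11.8) = 50 + 269 / 11.8
T-score = 50 + 22.7966
T-score = 72.7966

72.7966


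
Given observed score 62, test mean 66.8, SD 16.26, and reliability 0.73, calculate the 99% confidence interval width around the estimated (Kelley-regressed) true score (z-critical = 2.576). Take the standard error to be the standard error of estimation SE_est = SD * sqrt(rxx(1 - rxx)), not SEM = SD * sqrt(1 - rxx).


True score estimate = 0.73*62 + 0.27*66.8 = 63.296
SE_est = SD * sqrt(rxx * (1 - rxx)) = 16.26 * sqrt(0.73 * 0.27) = 16.26 * sqrt(0.1971) = 7.218781
CI = T_est +/- z * SE_est, so width = 2 * z * SE_est = 2 * 2.576 * 7.218781
Width = 37.1912

37.1912


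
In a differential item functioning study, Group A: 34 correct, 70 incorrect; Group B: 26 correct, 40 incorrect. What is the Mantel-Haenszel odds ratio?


Odds_A = 34/70 = 0.4857
Odds_B = 26/40 = 0.65
OR = Odds_A / Odds_B = 0.4857 / 0.65
Exactly, OR = (34 * 40) / (70 * 26) = 1360 / 1820
OR = 0.7473

0.7473


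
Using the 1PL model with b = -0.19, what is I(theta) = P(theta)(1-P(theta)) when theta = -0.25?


P = 1/(1+exp(-(-0.25--0.19))) = 0.485
I = P*(1-P) = 0.485 * 0.515
I = 0.2498

0.2498


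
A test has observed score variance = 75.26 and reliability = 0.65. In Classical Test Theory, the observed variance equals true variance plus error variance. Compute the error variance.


var_true = rxx * var_obs = 0.65 * 75.26 = 48.919
var_error = var_obs - var_true
var_error = 75.26 - 48.919
var_error = 26.341

26.341


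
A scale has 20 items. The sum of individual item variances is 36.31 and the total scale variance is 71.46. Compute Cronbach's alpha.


alpha = (k/(k-1)) * (1 - sum(si^2)/s_total^2)
= (20/19) * (1 - 36.31/71.46)
alpha = 0.5178

0.5178


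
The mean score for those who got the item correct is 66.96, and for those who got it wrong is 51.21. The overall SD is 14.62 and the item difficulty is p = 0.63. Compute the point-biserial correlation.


q = 1 - p = 0.37
rpb = ((M1 - M0) / SD) * sqrt(p * q)
rpb = ((66.96 - 51.21) / 14.62) * sqrt(0.63 * 0.37)
rpb = 0.5201

0.5201


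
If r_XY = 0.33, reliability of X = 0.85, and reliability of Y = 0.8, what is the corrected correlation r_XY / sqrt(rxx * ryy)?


r_corrected = rxy / sqrt(rxx * ryy)
= 0.33 / sqrt(0.85 * 0.8)
= 0.33 / sqrt(0.68)
= 0.33 / 0.824621
r_corrected = 0.4002

0.4002


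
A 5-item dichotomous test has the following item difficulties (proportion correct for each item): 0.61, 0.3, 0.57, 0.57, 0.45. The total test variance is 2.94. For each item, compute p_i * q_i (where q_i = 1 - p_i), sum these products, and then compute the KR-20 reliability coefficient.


For each item, compute p_i * q_i:
  Item 1: 0.61 * 0.39 = 0.2379
  Item 2: 0.3 * 0.7 = 0.21
  Item 3: 0.57 * 0.43 = 0.2451
  Item 4: 0.57 * 0.43 = 0.2451
  Item 5: 0.45 * 0.55 = 0.2475
Sum(p_i * q_i) = 0.2379 + 0.21 + 0.2451 + 0.2451 + 0.2475 = 1.1856
KR-20 = (k/(k-1)) * (1 - Sum(p_i*q_i) / Var_total)
= (5/4) * (1 - 1.1856/2.94)
= 1.25 * 0.5967
KR-20 = 0.7459

0.7459


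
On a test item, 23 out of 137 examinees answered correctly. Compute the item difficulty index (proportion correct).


Item difficulty p = number correct / total examinees
p = 23 / 137
p = 0.1679

0.1679


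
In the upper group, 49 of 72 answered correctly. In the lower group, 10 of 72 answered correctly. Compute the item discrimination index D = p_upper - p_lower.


p_upper = 49/72 = 0.6806
p_lower = 10/72 = 0.1389
D = 0.6806 - 0.1389 = 0.5417

0.5417


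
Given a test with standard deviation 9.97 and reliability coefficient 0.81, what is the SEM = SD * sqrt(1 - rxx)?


SEM = SD * sqrt(1 - rxx)
SEM = 9.97 * sqrt(1 - 0.81)
SEM = 9.97 * sqrt(0.19) = 9.97 * 0.43589
SEM = 4.3458

4.3458


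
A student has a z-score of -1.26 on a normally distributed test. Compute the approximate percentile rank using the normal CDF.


CDF(z) = 0.5 * (1 + erf(z/sqrt(2)))
erf(-0.891) = -0.7923
CDF = 0.1038
Percentile rank = 0.1038 * 100 = 10.38

10.38
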